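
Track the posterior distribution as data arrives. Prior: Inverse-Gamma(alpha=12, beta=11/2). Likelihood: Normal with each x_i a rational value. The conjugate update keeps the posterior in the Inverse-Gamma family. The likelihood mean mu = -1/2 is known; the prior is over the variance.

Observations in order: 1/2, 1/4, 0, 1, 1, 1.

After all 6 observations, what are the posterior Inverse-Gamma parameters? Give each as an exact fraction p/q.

obs 1: x=1/2 → posterior Inverse-Gamma(25/2, 6)
obs 2: x=1/4 → posterior Inverse-Gamma(13, 201/32)
obs 3: x=0 → posterior Inverse-Gamma(27/2, 205/32)
obs 4: x=1 → posterior Inverse-Gamma(14, 241/32)
obs 5: x=1 → posterior Inverse-Gamma(29/2, 277/32)
obs 6: x=1 → posterior Inverse-Gamma(15, 313/32)

alpha=15, beta=313/32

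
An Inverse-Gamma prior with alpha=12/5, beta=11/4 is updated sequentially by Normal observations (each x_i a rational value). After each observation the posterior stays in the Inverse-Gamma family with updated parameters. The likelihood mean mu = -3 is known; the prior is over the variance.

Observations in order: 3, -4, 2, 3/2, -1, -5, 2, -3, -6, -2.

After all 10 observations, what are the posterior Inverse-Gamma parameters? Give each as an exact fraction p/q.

alpha=37/5, beta=523/8

obs 1: x=3 → posterior Inverse-Gamma(29/10, 83/4)
obs 2: x=-4 → posterior Inverse-Gamma(17/5, 85/4)
obs 3: x=2 → posterior Inverse-Gamma(39/10, 135/4)
obs 4: x=3/2 → posterior Inverse-Gamma(22/5, 351/8)
obs 5: x=-1 → posterior Inverse-Gamma(49/10, 367/8)
obs 6: x=-5 → posterior Inverse-Gamma(27/5, 383/8)
obs 7: x=2 → posterior Inverse-Gamma(59/10, 483/8)
obs 8: x=-3 → posterior Inverse-Gamma(32/5, 483/8)
obs 9: x=-6 → posterior Inverse-Gamma(69/10, 519/8)
obs 10: x=-2 → posterior Inverse-Gamma(37/5, 523/8)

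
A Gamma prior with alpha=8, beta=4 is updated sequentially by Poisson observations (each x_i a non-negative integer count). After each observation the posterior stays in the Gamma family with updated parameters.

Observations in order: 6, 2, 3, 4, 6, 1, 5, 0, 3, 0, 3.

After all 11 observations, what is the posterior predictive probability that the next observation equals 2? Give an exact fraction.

obs 1: x=6 → posterior Gamma(14, 5)
obs 2: x=2 → posterior Gamma(16, 6)
obs 3: x=3 → posterior Gamma(19, 7)
obs 4: x=4 → posterior Gamma(23, 8)
obs 5: x=6 → posterior Gamma(29, 9)
obs 6: x=1 → posterior Gamma(30, 10)
obs 7: x=5 → posterior Gamma(35, 11)
obs 8: x=0 → posterior Gamma(35, 12)
obs 9: x=3 → posterior Gamma(38, 13)
obs 10: x=0 → posterior Gamma(38, 14)
obs 11: x=3 → posterior Gamma(41, 15)

1428054469249402568174582484061829745769500732421875/5986310706507378352962293074805895248510699696029696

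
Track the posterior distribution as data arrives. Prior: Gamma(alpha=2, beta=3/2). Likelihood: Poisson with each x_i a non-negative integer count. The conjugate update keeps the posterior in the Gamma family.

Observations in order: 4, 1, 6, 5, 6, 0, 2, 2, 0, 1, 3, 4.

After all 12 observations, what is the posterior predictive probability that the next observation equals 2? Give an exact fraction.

9008028057624542977566110002452930477408877131724566504/37249797844127216903980902049910725025576001221301409561

obs 1: x=4 → posterior Gamma(6, 5/2)
obs 2: x=1 → posterior Gamma(7, 7/2)
obs 3: x=6 → posterior Gamma(13, 9/2)
obs 4: x=5 → posterior Gamma(18, 11/2)
obs 5: x=6 → posterior Gamma(24, 13/2)
obs 6: x=0 → posterior Gamma(24, 15/2)
obs 7: x=2 → posterior Gamma(26, 17/2)
obs 8: x=2 → posterior Gamma(28, 19/2)
obs 9: x=0 → posterior Gamma(28, 21/2)
obs 10: x=1 → posterior Gamma(29, 23/2)
obs 11: x=3 → posterior Gamma(32, 25/2)
obs 12: x=4 → posterior Gamma(36, 27/2)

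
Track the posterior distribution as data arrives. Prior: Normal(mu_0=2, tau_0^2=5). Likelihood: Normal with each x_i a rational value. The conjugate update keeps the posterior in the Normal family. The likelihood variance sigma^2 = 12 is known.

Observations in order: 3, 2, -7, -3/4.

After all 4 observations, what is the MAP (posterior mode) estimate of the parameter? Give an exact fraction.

obs 1: x=3 → posterior Normal(39/17, 60/17)
obs 2: x=2 → posterior Normal(49/22, 30/11)
obs 3: x=-7 → posterior Normal(14/27, 20/9)
obs 4: x=-3/4 → posterior Normal(41/128, 15/8)

41/128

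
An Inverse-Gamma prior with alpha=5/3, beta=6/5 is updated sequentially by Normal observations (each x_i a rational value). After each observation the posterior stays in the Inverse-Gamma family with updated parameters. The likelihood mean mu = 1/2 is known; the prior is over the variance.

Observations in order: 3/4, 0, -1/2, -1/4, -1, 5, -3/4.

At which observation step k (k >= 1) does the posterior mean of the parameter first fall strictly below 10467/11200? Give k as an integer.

obs 1: x=3/4 → posterior Inverse-Gamma(13/6, 197/160)
obs 2: x=0 → posterior Inverse-Gamma(8/3, 217/160)
obs 3: x=-1/2 → posterior Inverse-Gamma(19/6, 297/160)
obs 4: x=-1/4 → posterior Inverse-Gamma(11/3, 171/80)
obs 5: x=-1 → posterior Inverse-Gamma(25/6, 261/80)
obs 6: x=5 → posterior Inverse-Gamma(14/3, 1071/80)
obs 7: x=-3/4 → posterior Inverse-Gamma(31/6, 2267/160)

k = 2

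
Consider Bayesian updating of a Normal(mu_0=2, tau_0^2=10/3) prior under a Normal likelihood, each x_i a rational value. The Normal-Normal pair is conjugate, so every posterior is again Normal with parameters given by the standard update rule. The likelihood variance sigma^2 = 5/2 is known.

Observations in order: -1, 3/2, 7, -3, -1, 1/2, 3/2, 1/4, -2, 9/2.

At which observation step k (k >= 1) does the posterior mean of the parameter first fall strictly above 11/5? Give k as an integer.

k = 3

obs 1: x=-1 → posterior Normal(2/7, 10/7)
obs 2: x=3/2 → posterior Normal(8/11, 10/11)
obs 3: x=7 → posterior Normal(12/5, 2/3)
obs 4: x=-3 → posterior Normal(24/19, 10/19)
obs 5: x=-1 → posterior Normal(20/23, 10/23)
obs 6: x=1/2 → posterior Normal(22/27, 10/27)
obs 7: x=3/2 → posterior Normal(28/31, 10/31)
obs 8: x=1/4 → posterior Normal(29/35, 2/7)
obs 9: x=-2 → posterior Normal(7/13, 10/39)
obs 10: x=9/2 → posterior Normal(39/43, 10/43)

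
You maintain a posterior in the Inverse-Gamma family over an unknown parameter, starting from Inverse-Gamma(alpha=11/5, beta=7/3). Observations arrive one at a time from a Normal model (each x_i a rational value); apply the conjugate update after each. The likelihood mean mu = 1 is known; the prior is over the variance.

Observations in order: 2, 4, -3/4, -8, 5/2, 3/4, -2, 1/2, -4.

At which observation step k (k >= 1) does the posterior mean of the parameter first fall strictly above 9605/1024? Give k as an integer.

k = 4

obs 1: x=2 → posterior Inverse-Gamma(27/10, 17/6)
obs 2: x=4 → posterior Inverse-Gamma(16/5, 22/3)
obs 3: x=-3/4 → posterior Inverse-Gamma(37/10, 851/96)
obs 4: x=-8 → posterior Inverse-Gamma(21/5, 4739/96)
obs 5: x=5/2 → posterior Inverse-Gamma(47/10, 4847/96)
obs 6: x=3/4 → posterior Inverse-Gamma(26/5, 2425/48)
obs 7: x=-2 → posterior Inverse-Gamma(57/10, 2641/48)
obs 8: x=1/2 → posterior Inverse-Gamma(31/5, 2647/48)
obs 9: x=-4 → posterior Inverse-Gamma(67/10, 3247/48)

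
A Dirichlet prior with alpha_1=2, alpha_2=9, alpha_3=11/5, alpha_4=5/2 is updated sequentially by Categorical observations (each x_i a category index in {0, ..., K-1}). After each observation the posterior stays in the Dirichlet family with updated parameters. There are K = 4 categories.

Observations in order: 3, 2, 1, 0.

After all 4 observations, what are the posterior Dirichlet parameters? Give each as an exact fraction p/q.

obs 1: x=3 → posterior Dirichlet(2, 9, 11/5, 7/2)
obs 2: x=2 → posterior Dirichlet(2, 9, 16/5, 7/2)
obs 3: x=1 → posterior Dirichlet(2, 10, 16/5, 7/2)
obs 4: x=0 → posterior Dirichlet(3, 10, 16/5, 7/2)

alpha_1=3, alpha_2=10, alpha_3=16/5, alpha_4=7/2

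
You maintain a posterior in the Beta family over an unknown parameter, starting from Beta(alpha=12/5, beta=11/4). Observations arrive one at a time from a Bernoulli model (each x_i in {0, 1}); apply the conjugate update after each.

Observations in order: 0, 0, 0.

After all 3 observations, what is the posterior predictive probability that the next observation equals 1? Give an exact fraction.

obs 1: x=0 → posterior Beta(12/5, 15/4)
obs 2: x=0 → posterior Beta(12/5, 19/4)
obs 3: x=0 → posterior Beta(12/5, 23/4)

48/163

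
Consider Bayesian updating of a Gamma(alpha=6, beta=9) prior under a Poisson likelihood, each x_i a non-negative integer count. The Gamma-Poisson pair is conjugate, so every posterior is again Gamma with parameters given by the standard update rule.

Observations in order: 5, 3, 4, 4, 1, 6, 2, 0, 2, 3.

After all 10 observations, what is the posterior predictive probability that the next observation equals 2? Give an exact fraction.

3610554191661284134826549994634796562288749916573/13743895347200000000000000000000000000000000000000

obs 1: x=5 → posterior Gamma(11, 10)
obs 2: x=3 → posterior Gamma(14, 11)
obs 3: x=4 → posterior Gamma(18, 12)
obs 4: x=4 → posterior Gamma(22, 13)
obs 5: x=1 → posterior Gamma(23, 14)
obs 6: x=6 → posterior Gamma(29, 15)
obs 7: x=2 → posterior Gamma(31, 16)
obs 8: x=0 → posterior Gamma(31, 17)
obs 9: x=2 → posterior Gamma(33, 18)
obs 10: x=3 → posterior Gamma(36, 19)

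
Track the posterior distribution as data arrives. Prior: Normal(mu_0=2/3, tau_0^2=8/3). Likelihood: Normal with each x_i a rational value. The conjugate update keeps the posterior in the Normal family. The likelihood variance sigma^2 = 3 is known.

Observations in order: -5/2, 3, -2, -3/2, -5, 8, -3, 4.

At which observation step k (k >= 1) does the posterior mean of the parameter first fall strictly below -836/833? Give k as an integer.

k = 5

obs 1: x=-5/2 → posterior Normal(-14/17, 24/17)
obs 2: x=3 → posterior Normal(2/5, 24/25)
obs 3: x=-2 → posterior Normal(-2/11, 8/11)
obs 4: x=-3/2 → posterior Normal(-18/41, 24/41)
obs 5: x=-5 → posterior Normal(-58/49, 24/49)
obs 6: x=8 → posterior Normal(2/19, 8/19)
obs 7: x=-3 → posterior Normal(-18/65, 24/65)
obs 8: x=4 → posterior Normal(14/73, 24/73)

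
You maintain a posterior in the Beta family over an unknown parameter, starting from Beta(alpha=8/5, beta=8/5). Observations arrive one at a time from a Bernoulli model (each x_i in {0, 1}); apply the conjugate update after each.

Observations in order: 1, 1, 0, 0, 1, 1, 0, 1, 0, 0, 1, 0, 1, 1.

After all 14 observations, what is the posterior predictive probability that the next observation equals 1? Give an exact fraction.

obs 1: x=1 → posterior Beta(13/5, 8/5)
obs 2: x=1 → posterior Beta(18/5, 8/5)
obs 3: x=0 → posterior Beta(18/5, 13/5)
obs 4: x=0 → posterior Beta(18/5, 18/5)
obs 5: x=1 → posterior Beta(23/5, 18/5)
obs 6: x=1 → posterior Beta(28/5, 18/5)
obs 7: x=0 → posterior Beta(28/5, 23/5)
obs 8: x=1 → posterior Beta(33/5, 23/5)
obs 9: x=0 → posterior Beta(33/5, 28/5)
obs 10: x=0 → posterior Beta(33/5, 33/5)
obs 11: x=1 → posterior Beta(38/5, 33/5)
obs 12: x=0 → posterior Beta(38/5, 38/5)
obs 13: x=1 → posterior Beta(43/5, 38/5)
obs 14: x=1 → posterior Beta(48/5, 38/5)

24/43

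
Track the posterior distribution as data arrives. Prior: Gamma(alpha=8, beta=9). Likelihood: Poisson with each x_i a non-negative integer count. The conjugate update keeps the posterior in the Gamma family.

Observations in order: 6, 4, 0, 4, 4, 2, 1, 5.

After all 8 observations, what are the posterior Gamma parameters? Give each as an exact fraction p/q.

obs 1: x=6 → posterior Gamma(14, 10)
obs 2: x=4 → posterior Gamma(18, 11)
obs 3: x=0 → posterior Gamma(18, 12)
obs 4: x=4 → posterior Gamma(22, 13)
obs 5: x=4 → posterior Gamma(26, 14)
obs 6: x=2 → posterior Gamma(28, 15)
obs 7: x=1 → posterior Gamma(29, 16)
obs 8: x=5 → posterior Gamma(34, 17)

alpha=34, beta=17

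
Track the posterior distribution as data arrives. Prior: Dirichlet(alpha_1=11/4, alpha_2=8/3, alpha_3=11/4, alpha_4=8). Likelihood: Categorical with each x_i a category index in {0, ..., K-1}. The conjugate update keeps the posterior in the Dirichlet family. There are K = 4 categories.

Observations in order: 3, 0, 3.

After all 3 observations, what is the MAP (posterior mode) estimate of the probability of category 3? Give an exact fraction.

obs 1: x=3 → posterior Dirichlet(11/4, 8/3, 11/4, 9)
obs 2: x=0 → posterior Dirichlet(15/4, 8/3, 11/4, 9)
obs 3: x=3 → posterior Dirichlet(15/4, 8/3, 11/4, 10)

54/91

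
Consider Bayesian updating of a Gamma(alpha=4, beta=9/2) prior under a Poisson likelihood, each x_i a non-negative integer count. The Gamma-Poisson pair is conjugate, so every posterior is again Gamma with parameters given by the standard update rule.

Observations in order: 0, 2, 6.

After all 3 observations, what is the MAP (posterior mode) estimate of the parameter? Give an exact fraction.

22/15

obs 1: x=0 → posterior Gamma(4, 11/2)
obs 2: x=2 → posterior Gamma(6, 13/2)
obs 3: x=6 → posterior Gamma(12, 15/2)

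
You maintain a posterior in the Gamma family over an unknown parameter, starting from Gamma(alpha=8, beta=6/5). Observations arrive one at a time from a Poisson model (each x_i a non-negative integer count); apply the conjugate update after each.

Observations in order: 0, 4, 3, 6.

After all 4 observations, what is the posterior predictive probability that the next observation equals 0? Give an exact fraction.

518131871275444637960845131776/20825506393391550743120420649631

obs 1: x=0 → posterior Gamma(8, 11/5)
obs 2: x=4 → posterior Gamma(12, 16/5)
obs 3: x=3 → posterior Gamma(15, 21/5)
obs 4: x=6 → posterior Gamma(21, 26/5)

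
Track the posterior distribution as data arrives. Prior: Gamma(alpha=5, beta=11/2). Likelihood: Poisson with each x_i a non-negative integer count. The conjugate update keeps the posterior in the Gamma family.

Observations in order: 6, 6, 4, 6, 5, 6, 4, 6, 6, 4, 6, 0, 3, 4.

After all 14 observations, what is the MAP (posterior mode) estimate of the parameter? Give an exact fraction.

140/39

obs 1: x=6 → posterior Gamma(11, 13/2)
obs 2: x=6 → posterior Gamma(17, 15/2)
obs 3: x=4 → posterior Gamma(21, 17/2)
obs 4: x=6 → posterior Gamma(27, 19/2)
obs 5: x=5 → posterior Gamma(32, 21/2)
obs 6: x=6 → posterior Gamma(38, 23/2)
obs 7: x=4 → posterior Gamma(42, 25/2)
obs 8: x=6 → posterior Gamma(48, 27/2)
obs 9: x=6 → posterior Gamma(54, 29/2)
obs 10: x=4 → posterior Gamma(58, 31/2)
obs 11: x=6 → posterior Gamma(64, 33/2)
obs 12: x=0 → posterior Gamma(64, 35/2)
obs 13: x=3 → posterior Gamma(67, 37/2)
obs 14: x=4 → posterior Gamma(71, 39/2)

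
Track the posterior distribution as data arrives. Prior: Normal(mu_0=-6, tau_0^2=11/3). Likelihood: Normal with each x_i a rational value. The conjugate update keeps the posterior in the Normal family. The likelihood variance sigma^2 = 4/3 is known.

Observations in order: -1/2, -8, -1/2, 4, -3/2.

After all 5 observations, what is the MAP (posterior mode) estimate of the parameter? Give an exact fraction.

-191/118

obs 1: x=-1/2 → posterior Normal(-59/30, 44/45)
obs 2: x=-8 → posterior Normal(-235/52, 22/39)
obs 3: x=-1/2 → posterior Normal(-123/37, 44/111)
obs 4: x=4 → posterior Normal(-79/48, 11/36)
obs 5: x=-3/2 → posterior Normal(-191/118, 44/177)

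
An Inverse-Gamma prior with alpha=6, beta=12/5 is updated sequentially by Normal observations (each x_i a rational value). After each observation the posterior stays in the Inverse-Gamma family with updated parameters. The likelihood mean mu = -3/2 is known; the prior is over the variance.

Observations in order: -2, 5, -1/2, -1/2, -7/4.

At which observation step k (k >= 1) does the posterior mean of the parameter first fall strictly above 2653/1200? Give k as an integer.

k = 2

obs 1: x=-2 → posterior Inverse-Gamma(13/2, 101/40)
obs 2: x=5 → posterior Inverse-Gamma(7, 473/20)
obs 3: x=-1/2 → posterior Inverse-Gamma(15/2, 483/20)
obs 4: x=-1/2 → posterior Inverse-Gamma(8, 493/20)
obs 5: x=-7/4 → posterior Inverse-Gamma(17/2, 3949/160)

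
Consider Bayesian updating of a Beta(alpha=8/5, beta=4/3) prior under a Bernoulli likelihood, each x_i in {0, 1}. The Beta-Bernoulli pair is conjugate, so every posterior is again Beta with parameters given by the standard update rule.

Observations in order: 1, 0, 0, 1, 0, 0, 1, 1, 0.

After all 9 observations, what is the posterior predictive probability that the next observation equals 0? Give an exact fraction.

obs 1: x=1 → posterior Beta(13/5, 4/3)
obs 2: x=0 → posterior Beta(13/5, 7/3)
obs 3: x=0 → posterior Beta(13/5, 10/3)
obs 4: x=1 → posterior Beta(18/5, 10/3)
obs 5: x=0 → posterior Beta(18/5, 13/3)
obs 6: x=0 → posterior Beta(18/5, 16/3)
obs 7: x=1 → posterior Beta(23/5, 16/3)
obs 8: x=1 → posterior Beta(28/5, 16/3)
obs 9: x=0 → posterior Beta(28/5, 19/3)

95/179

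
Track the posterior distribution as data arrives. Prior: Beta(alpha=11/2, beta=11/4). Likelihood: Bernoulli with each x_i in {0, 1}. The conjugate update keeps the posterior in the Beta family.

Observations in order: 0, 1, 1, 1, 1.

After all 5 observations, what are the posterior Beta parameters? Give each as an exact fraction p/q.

obs 1: x=0 → posterior Beta(11/2, 15/4)
obs 2: x=1 → posterior Beta(13/2, 15/4)
obs 3: x=1 → posterior Beta(15/2, 15/4)
obs 4: x=1 → posterior Beta(17/2, 15/4)
obs 5: x=1 → posterior Beta(19/2, 15/4)

alpha=19/2, beta=15/4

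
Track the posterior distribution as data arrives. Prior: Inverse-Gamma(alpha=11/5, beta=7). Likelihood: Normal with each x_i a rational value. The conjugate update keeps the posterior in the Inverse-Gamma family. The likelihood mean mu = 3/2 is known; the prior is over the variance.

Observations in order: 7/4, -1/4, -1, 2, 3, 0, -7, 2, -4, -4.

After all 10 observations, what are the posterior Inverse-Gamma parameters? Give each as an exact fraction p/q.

alpha=36/5, beta=1289/16

obs 1: x=7/4 → posterior Inverse-Gamma(27/10, 225/32)
obs 2: x=-1/4 → posterior Inverse-Gamma(16/5, 137/16)
obs 3: x=-1 → posterior Inverse-Gamma(37/10, 187/16)
obs 4: x=2 → posterior Inverse-Gamma(21/5, 189/16)
obs 5: x=3 → posterior Inverse-Gamma(47/10, 207/16)
obs 6: x=0 → posterior Inverse-Gamma(26/5, 225/16)
obs 7: x=-7 → posterior Inverse-Gamma(57/10, 803/16)
obs 8: x=2 → posterior Inverse-Gamma(31/5, 805/16)
obs 9: x=-4 → posterior Inverse-Gamma(67/10, 1047/16)
obs 10: x=-4 → posterior Inverse-Gamma(36/5, 1289/16)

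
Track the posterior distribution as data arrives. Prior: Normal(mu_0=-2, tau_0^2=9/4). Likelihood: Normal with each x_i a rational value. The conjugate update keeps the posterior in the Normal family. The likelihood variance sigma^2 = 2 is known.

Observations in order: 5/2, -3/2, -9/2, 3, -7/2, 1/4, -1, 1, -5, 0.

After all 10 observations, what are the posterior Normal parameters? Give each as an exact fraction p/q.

mu_0=-379/392, tau_0^2=9/49

obs 1: x=5/2 → posterior Normal(13/34, 18/17)
obs 2: x=-3/2 → posterior Normal(-7/26, 9/13)
obs 3: x=-9/2 → posterior Normal(-19/14, 18/35)
obs 4: x=3 → posterior Normal(-41/88, 9/22)
obs 5: x=-7/2 → posterior Normal(-52/53, 18/53)
obs 6: x=1/4 → posterior Normal(-199/248, 9/31)
obs 7: x=-1 → posterior Normal(-235/284, 18/71)
obs 8: x=1 → posterior Normal(-199/320, 9/40)
obs 9: x=-5 → posterior Normal(-379/356, 18/89)
obs 10: x=0 → posterior Normal(-379/392, 9/49)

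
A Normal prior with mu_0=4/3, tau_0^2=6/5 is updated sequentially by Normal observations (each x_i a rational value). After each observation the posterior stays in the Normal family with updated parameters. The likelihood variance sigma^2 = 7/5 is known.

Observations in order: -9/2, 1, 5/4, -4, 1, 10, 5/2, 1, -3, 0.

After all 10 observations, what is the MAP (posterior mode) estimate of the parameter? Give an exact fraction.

245/402

obs 1: x=-9/2 → posterior Normal(-53/39, 42/65)
obs 2: x=1 → posterior Normal(-35/57, 42/95)
obs 3: x=5/4 → posterior Normal(-1/6, 42/125)
obs 4: x=-4 → posterior Normal(-169/186, 42/155)
obs 5: x=1 → posterior Normal(-133/222, 42/185)
obs 6: x=10 → posterior Normal(227/258, 42/215)
obs 7: x=5/2 → posterior Normal(317/294, 6/35)
obs 8: x=1 → posterior Normal(353/330, 42/275)
obs 9: x=-3 → posterior Normal(245/366, 42/305)
obs 10: x=0 → posterior Normal(245/402, 42/335)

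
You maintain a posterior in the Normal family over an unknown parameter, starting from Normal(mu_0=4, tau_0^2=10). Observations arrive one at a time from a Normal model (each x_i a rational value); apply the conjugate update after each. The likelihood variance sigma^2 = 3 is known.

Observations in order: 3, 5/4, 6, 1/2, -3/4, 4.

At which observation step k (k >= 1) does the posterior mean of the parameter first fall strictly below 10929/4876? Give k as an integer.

k = 5

obs 1: x=3 → posterior Normal(42/13, 30/13)
obs 2: x=5/4 → posterior Normal(109/46, 30/23)
obs 3: x=6 → posterior Normal(229/66, 10/11)
obs 4: x=1/2 → posterior Normal(239/86, 30/43)
obs 5: x=-3/4 → posterior Normal(112/53, 30/53)
obs 6: x=4 → posterior Normal(152/63, 10/21)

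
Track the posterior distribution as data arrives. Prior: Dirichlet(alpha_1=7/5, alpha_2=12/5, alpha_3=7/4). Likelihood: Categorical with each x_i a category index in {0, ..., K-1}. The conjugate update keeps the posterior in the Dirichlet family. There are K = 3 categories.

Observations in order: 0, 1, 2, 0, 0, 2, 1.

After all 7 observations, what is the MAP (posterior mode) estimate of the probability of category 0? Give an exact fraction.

68/191

obs 1: x=0 → posterior Dirichlet(12/5, 12/5, 7/4)
obs 2: x=1 → posterior Dirichlet(12/5, 17/5, 7/4)
obs 3: x=2 → posterior Dirichlet(12/5, 17/5, 11/4)
obs 4: x=0 → posterior Dirichlet(17/5, 17/5, 11/4)
obs 5: x=0 → posterior Dirichlet(22/5, 17/5, 11/4)
obs 6: x=2 → posterior Dirichlet(22/5, 17/5, 15/4)
obs 7: x=1 → posterior Dirichlet(22/5, 22/5, 15/4)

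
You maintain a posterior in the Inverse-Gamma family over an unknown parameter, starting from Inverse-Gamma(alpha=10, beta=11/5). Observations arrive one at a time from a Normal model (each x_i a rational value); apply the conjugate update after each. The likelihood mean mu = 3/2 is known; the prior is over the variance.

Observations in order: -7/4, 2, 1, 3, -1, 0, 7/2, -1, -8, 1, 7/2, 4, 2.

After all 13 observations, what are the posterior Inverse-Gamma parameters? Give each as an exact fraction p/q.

alpha=33/2, beta=10997/160

obs 1: x=-7/4 → posterior Inverse-Gamma(21/2, 1197/160)
obs 2: x=2 → posterior Inverse-Gamma(11, 1217/160)
obs 3: x=1 → posterior Inverse-Gamma(23/2, 1237/160)
obs 4: x=3 → posterior Inverse-Gamma(12, 1417/160)
obs 5: x=-1 → posterior Inverse-Gamma(25/2, 1917/160)
obs 6: x=0 → posterior Inverse-Gamma(13, 2097/160)
obs 7: x=7/2 → posterior Inverse-Gamma(27/2, 2417/160)
obs 8: x=-1 → posterior Inverse-Gamma(14, 2917/160)
obs 9: x=-8 → posterior Inverse-Gamma(29/2, 10137/160)
obs 10: x=1 → posterior Inverse-Gamma(15, 10157/160)
obs 11: x=7/2 → posterior Inverse-Gamma(31/2, 10477/160)
obs 12: x=4 → posterior Inverse-Gamma(16, 10977/160)
obs 13: x=2 → posterior Inverse-Gamma(33/2, 10997/160)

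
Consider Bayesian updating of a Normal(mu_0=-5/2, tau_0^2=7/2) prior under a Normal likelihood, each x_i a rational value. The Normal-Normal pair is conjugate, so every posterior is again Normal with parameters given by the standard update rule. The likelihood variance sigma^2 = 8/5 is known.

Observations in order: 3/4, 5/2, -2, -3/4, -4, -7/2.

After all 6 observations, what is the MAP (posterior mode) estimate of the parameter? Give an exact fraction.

-285/226

obs 1: x=3/4 → posterior Normal(-55/204, 56/51)
obs 2: x=5/2 → posterior Normal(295/344, 28/43)
obs 3: x=-2 → posterior Normal(15/484, 56/121)
obs 4: x=-3/4 → posterior Normal(-15/104, 14/39)
obs 5: x=-4 → posterior Normal(-325/382, 56/191)
obs 6: x=-7/2 → posterior Normal(-285/226, 28/113)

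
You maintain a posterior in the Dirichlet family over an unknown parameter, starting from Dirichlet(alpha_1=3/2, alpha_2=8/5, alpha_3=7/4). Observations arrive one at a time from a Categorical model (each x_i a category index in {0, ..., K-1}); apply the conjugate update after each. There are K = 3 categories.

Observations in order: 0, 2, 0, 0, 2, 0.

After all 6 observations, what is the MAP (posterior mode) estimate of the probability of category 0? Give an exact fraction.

obs 1: x=0 → posterior Dirichlet(5/2, 8/5, 7/4)
obs 2: x=2 → posterior Dirichlet(5/2, 8/5, 11/4)
obs 3: x=0 → posterior Dirichlet(7/2, 8/5, 11/4)
obs 4: x=0 → posterior Dirichlet(9/2, 8/5, 11/4)
obs 5: x=2 → posterior Dirichlet(9/2, 8/5, 15/4)
obs 6: x=0 → posterior Dirichlet(11/2, 8/5, 15/4)

90/157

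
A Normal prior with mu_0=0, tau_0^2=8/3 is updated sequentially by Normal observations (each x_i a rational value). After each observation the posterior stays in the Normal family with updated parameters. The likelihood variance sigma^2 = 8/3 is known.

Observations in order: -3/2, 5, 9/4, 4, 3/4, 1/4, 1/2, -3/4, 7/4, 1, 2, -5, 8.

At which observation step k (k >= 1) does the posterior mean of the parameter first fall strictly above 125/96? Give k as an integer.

obs 1: x=-3/2 → posterior Normal(-3/4, 4/3)
obs 2: x=5 → posterior Normal(7/6, 8/9)
obs 3: x=9/4 → posterior Normal(23/16, 2/3)
obs 4: x=4 → posterior Normal(39/20, 8/15)
obs 5: x=3/4 → posterior Normal(7/4, 4/9)
obs 6: x=1/4 → posterior Normal(43/28, 8/21)
obs 7: x=1/2 → posterior Normal(45/32, 1/3)
obs 8: x=-3/4 → posterior Normal(7/6, 8/27)
obs 9: x=7/4 → posterior Normal(49/40, 4/15)
obs 10: x=1 → posterior Normal(53/44, 8/33)
obs 11: x=2 → posterior Normal(61/48, 2/9)
obs 12: x=-5 → posterior Normal(41/52, 8/39)
obs 13: x=8 → posterior Normal(73/56, 4/21)

k = 3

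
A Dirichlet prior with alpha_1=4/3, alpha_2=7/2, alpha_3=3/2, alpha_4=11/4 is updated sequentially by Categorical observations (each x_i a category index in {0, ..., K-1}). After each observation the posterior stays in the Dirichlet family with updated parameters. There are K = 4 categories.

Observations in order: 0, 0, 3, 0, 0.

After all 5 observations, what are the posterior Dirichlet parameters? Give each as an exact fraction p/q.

obs 1: x=0 → posterior Dirichlet(7/3, 7/2, 3/2, 11/4)
obs 2: x=0 → posterior Dirichlet(10/3, 7/2, 3/2, 11/4)
obs 3: x=3 → posterior Dirichlet(10/3, 7/2, 3/2, 15/4)
obs 4: x=0 → posterior Dirichlet(13/3, 7/2, 3/2, 15/4)
obs 5: x=0 → posterior Dirichlet(16/3, 7/2, 3/2, 15/4)

alpha_1=16/3, alpha_2=7/2, alpha_3=3/2, alpha_4=15/4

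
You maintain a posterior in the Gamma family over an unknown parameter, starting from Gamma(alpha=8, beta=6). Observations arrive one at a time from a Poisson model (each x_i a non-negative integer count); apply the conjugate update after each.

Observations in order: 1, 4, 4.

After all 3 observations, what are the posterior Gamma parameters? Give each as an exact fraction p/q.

obs 1: x=1 → posterior Gamma(9, 7)
obs 2: x=4 → posterior Gamma(13, 8)
obs 3: x=4 → posterior Gamma(17, 9)

alpha=17, beta=9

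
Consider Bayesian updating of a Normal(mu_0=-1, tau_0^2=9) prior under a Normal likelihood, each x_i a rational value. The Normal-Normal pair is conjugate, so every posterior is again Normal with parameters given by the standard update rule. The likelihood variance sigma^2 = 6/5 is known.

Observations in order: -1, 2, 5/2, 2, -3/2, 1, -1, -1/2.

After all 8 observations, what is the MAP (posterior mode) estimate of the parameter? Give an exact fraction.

obs 1: x=-1 → posterior Normal(-1, 18/17)
obs 2: x=2 → posterior Normal(13/32, 9/16)
obs 3: x=5/2 → posterior Normal(101/94, 18/47)
obs 4: x=2 → posterior Normal(161/124, 9/31)
obs 5: x=-3/2 → posterior Normal(58/77, 18/77)
obs 6: x=1 → posterior Normal(73/92, 9/46)
obs 7: x=-1 → posterior Normal(58/107, 18/107)
obs 8: x=-1/2 → posterior Normal(101/244, 9/61)

101/244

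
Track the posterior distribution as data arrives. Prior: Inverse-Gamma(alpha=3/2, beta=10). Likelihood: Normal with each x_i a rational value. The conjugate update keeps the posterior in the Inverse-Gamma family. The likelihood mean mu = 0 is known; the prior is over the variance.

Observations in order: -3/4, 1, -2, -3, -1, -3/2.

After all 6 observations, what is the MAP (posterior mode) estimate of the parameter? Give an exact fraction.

obs 1: x=-3/4 → posterior Inverse-Gamma(2, 329/32)
obs 2: x=1 → posterior Inverse-Gamma(5/2, 345/32)
obs 3: x=-2 → posterior Inverse-Gamma(3, 409/32)
obs 4: x=-3 → posterior Inverse-Gamma(7/2, 553/32)
obs 5: x=-1 → posterior Inverse-Gamma(4, 569/32)
obs 6: x=-3/2 → posterior Inverse-Gamma(9/2, 605/32)

55/16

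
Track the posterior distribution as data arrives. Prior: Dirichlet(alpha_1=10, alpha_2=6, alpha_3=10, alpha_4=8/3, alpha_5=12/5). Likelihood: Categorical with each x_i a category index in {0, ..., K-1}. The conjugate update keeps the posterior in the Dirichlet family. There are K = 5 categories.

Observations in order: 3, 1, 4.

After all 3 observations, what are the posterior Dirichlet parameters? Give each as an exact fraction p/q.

obs 1: x=3 → posterior Dirichlet(10, 6, 10, 11/3, 12/5)
obs 2: x=1 → posterior Dirichlet(10, 7, 10, 11/3, 12/5)
obs 3: x=4 → posterior Dirichlet(10, 7, 10, 11/3, 17/5)

alpha_1=10, alpha_2=7, alpha_3=10, alpha_4=11/3, alpha_5=17/5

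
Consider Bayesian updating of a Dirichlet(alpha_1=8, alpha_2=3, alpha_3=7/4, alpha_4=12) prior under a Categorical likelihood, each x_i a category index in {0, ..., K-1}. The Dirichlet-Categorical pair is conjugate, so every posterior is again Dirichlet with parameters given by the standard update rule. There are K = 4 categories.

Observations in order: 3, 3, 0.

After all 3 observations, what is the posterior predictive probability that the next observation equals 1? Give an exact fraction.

4/37

obs 1: x=3 → posterior Dirichlet(8, 3, 7/4, 13)
obs 2: x=3 → posterior Dirichlet(8, 3, 7/4, 14)
obs 3: x=0 → posterior Dirichlet(9, 3, 7/4, 14)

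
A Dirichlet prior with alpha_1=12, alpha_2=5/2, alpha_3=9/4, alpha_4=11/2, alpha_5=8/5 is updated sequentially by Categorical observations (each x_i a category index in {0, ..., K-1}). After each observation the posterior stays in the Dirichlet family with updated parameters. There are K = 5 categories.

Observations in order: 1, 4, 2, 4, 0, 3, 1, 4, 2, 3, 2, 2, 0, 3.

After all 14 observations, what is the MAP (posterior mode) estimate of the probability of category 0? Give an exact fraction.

260/657

obs 1: x=1 → posterior Dirichlet(12, 7/2, 9/4, 11/2, 8/5)
obs 2: x=4 → posterior Dirichlet(12, 7/2, 9/4, 11/2, 13/5)
obs 3: x=2 → posterior Dirichlet(12, 7/2, 13/4, 11/2, 13/5)
obs 4: x=4 → posterior Dirichlet(12, 7/2, 13/4, 11/2, 18/5)
obs 5: x=0 → posterior Dirichlet(13, 7/2, 13/4, 11/2, 18/5)
obs 6: x=3 → posterior Dirichlet(13, 7/2, 13/4, 13/2, 18/5)
obs 7: x=1 → posterior Dirichlet(13, 9/2, 13/4, 13/2, 18/5)
obs 8: x=4 → posterior Dirichlet(13, 9/2, 13/4, 13/2, 23/5)
obs 9: x=2 → posterior Dirichlet(13, 9/2, 17/4, 13/2, 23/5)
obs 10: x=3 → posterior Dirichlet(13, 9/2, 17/4, 15/2, 23/5)
obs 11: x=2 → posterior Dirichlet(13, 9/2, 21/4, 15/2, 23/5)
obs 12: x=2 → posterior Dirichlet(13, 9/2, 25/4, 15/2, 23/5)
obs 13: x=0 → posterior Dirichlet(14, 9/2, 25/4, 15/2, 23/5)
obs 14: x=3 → posterior Dirichlet(14, 9/2, 25/4, 17/2, 23/5)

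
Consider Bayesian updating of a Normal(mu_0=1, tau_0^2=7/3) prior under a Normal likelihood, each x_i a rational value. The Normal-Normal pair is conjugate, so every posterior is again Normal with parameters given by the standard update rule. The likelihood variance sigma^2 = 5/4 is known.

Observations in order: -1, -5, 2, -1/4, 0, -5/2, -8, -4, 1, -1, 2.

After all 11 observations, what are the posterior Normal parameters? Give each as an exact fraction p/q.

obs 1: x=-1 → posterior Normal(-13/43, 35/43)
obs 2: x=-5 → posterior Normal(-153/71, 35/71)
obs 3: x=2 → posterior Normal(-97/99, 35/99)
obs 4: x=-1/4 → posterior Normal(-104/127, 35/127)
obs 5: x=0 → posterior Normal(-104/155, 7/31)
obs 6: x=-5/2 → posterior Normal(-58/61, 35/183)
obs 7: x=-8 → posterior Normal(-398/211, 35/211)
obs 8: x=-4 → posterior Normal(-510/239, 35/239)
obs 9: x=1 → posterior Normal(-482/267, 35/267)
obs 10: x=-1 → posterior Normal(-102/59, 7/59)
obs 11: x=2 → posterior Normal(-454/323, 35/323)

mu_0=-454/323, tau_0^2=35/323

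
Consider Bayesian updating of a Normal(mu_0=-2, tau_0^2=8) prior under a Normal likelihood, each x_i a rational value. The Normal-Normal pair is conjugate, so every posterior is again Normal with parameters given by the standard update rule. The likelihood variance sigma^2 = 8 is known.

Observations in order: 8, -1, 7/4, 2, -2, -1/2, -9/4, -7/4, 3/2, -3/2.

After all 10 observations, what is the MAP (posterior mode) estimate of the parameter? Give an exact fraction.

obs 1: x=8 → posterior Normal(3, 4)
obs 2: x=-1 → posterior Normal(5/3, 8/3)
obs 3: x=7/4 → posterior Normal(27/16, 2)
obs 4: x=2 → posterior Normal(7/4, 8/5)
obs 5: x=-2 → posterior Normal(9/8, 4/3)
obs 6: x=-1/2 → posterior Normal(25/28, 8/7)
obs 7: x=-9/4 → posterior Normal(1/2, 1)
obs 8: x=-7/4 → posterior Normal(1/4, 8/9)
obs 9: x=3/2 → posterior Normal(3/8, 4/5)
obs 10: x=-3/2 → posterior Normal(9/44, 8/11)

9/44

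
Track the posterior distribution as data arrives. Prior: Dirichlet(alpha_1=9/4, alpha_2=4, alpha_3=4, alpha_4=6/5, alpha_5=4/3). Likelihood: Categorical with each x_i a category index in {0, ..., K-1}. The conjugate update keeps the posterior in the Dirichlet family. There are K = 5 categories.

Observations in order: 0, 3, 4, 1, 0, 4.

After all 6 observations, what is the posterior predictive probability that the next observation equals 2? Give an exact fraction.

obs 1: x=0 → posterior Dirichlet(13/4, 4, 4, 6/5, 4/3)
obs 2: x=3 → posterior Dirichlet(13/4, 4, 4, 11/5, 4/3)
obs 3: x=4 → posterior Dirichlet(13/4, 4, 4, 11/5, 7/3)
obs 4: x=1 → posterior Dirichlet(13/4, 5, 4, 11/5, 7/3)
obs 5: x=0 → posterior Dirichlet(17/4, 5, 4, 11/5, 7/3)
obs 6: x=4 → posterior Dirichlet(17/4, 5, 4, 11/5, 10/3)

240/1127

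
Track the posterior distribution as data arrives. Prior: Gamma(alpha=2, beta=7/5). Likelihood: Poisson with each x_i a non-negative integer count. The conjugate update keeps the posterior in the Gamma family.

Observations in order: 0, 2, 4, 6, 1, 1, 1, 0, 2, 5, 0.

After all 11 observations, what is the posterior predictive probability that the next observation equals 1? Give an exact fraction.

1249055666658411189445891841872847618514616320/4486111541039808345623155281556563464276142307

obs 1: x=0 → posterior Gamma(2, 12/5)
obs 2: x=2 → posterior Gamma(4, 17/5)
obs 3: x=4 → posterior Gamma(8, 22/5)
obs 4: x=6 → posterior Gamma(14, 27/5)
obs 5: x=1 → posterior Gamma(15, 32/5)
obs 6: x=1 → posterior Gamma(16, 37/5)
obs 7: x=1 → posterior Gamma(17, 42/5)
obs 8: x=0 → posterior Gamma(17, 47/5)
obs 9: x=2 → posterior Gamma(19, 52/5)
obs 10: x=5 → posterior Gamma(24, 57/5)
obs 11: x=0 → posterior Gamma(24, 62/5)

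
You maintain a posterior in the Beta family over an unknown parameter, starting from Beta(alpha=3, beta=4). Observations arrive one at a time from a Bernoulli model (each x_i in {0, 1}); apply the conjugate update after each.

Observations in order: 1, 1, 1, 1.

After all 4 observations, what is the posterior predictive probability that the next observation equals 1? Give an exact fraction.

obs 1: x=1 → posterior Beta(4, 4)
obs 2: x=1 → posterior Beta(5, 4)
obs 3: x=1 → posterior Beta(6, 4)
obs 4: x=1 → posterior Beta(7, 4)

7/11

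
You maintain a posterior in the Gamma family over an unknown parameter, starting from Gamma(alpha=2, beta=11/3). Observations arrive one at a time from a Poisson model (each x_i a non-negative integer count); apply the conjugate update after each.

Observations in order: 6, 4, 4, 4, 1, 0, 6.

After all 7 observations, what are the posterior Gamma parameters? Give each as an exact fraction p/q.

alpha=27, beta=32/3

obs 1: x=6 → posterior Gamma(8, 14/3)
obs 2: x=4 → posterior Gamma(12, 17/3)
obs 3: x=4 → posterior Gamma(16, 20/3)
obs 4: x=4 → posterior Gamma(20, 23/3)
obs 5: x=1 → posterior Gamma(21, 26/3)
obs 6: x=0 → posterior Gamma(21, 29/3)
obs 7: x=6 → posterior Gamma(27, 32/3)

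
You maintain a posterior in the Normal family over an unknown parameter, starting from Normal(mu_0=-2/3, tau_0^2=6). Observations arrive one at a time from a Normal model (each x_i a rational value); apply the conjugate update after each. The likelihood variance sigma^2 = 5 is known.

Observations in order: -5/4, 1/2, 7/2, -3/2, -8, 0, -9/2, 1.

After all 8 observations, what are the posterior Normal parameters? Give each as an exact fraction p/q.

obs 1: x=-5/4 → posterior Normal(-65/66, 30/11)
obs 2: x=1/2 → posterior Normal(-47/102, 30/17)
obs 3: x=7/2 → posterior Normal(79/138, 30/23)
obs 4: x=-3/2 → posterior Normal(25/174, 30/29)
obs 5: x=-8 → posterior Normal(-263/210, 6/7)
obs 6: x=0 → posterior Normal(-263/246, 30/41)
obs 7: x=-9/2 → posterior Normal(-425/282, 30/47)
obs 8: x=1 → posterior Normal(-389/318, 30/53)

mu_0=-389/318, tau_0^2=30/53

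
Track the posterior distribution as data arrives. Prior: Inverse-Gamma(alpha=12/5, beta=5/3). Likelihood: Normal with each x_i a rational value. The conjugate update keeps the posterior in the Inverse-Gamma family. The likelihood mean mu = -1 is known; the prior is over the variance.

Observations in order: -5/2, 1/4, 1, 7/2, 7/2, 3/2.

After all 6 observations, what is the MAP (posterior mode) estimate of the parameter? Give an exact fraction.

13895/3072

obs 1: x=-5/2 → posterior Inverse-Gamma(29/10, 67/24)
obs 2: x=1/4 → posterior Inverse-Gamma(17/5, 343/96)
obs 3: x=1 → posterior Inverse-Gamma(39/10, 535/96)
obs 4: x=7/2 → posterior Inverse-Gamma(22/5, 1507/96)
obs 5: x=7/2 → posterior Inverse-Gamma(49/10, 2479/96)
obs 6: x=3/2 → posterior Inverse-Gamma(27/5, 2779/96)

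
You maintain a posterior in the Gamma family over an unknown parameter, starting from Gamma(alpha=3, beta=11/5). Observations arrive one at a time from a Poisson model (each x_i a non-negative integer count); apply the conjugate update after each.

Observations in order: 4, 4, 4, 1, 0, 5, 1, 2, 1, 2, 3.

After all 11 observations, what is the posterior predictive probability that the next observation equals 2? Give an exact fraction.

obs 1: x=4 → posterior Gamma(7, 16/5)
obs 2: x=4 → posterior Gamma(11, 21/5)
obs 3: x=4 → posterior Gamma(15, 26/5)
obs 4: x=1 → posterior Gamma(16, 31/5)
obs 5: x=0 → posterior Gamma(16, 36/5)
obs 6: x=5 → posterior Gamma(21, 41/5)
obs 7: x=1 → posterior Gamma(22, 46/5)
obs 8: x=2 → posterior Gamma(24, 51/5)
obs 9: x=1 → posterior Gamma(25, 56/5)
obs 10: x=2 → posterior Gamma(27, 61/5)
obs 11: x=3 → posterior Gamma(30, 66/5)

44844690167761447422232103667796187867953738438668189696000/173887017684702179246328390437079448141248104062408434512641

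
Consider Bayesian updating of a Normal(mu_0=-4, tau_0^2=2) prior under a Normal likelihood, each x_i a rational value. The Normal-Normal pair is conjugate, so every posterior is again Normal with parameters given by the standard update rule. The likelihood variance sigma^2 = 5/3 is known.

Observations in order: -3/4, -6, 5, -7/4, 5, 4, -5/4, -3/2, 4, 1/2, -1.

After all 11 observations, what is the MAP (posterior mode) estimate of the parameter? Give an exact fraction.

obs 1: x=-3/4 → posterior Normal(-49/22, 10/11)
obs 2: x=-6 → posterior Normal(-121/34, 10/17)
obs 3: x=5 → posterior Normal(-61/46, 10/23)
obs 4: x=-7/4 → posterior Normal(-41/29, 10/29)
obs 5: x=5 → posterior Normal(-11/35, 2/7)
obs 6: x=4 → posterior Normal(13/41, 10/41)
obs 7: x=-5/4 → posterior Normal(11/94, 10/47)
obs 8: x=-3/2 → posterior Normal(-7/106, 10/53)
obs 9: x=4 → posterior Normal(41/118, 10/59)
obs 10: x=1/2 → posterior Normal(47/130, 2/13)
obs 11: x=-1 → posterior Normal(35/142, 10/71)

35/142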